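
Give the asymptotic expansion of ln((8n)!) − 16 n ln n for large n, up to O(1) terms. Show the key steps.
ln((8n)!) − 16 n ln n = −8 n ln n + 8(ln 8 − 1) n + (1/2) ln(2π·8n) + O(1/n)

Stirling: ln((8n)!) = 8n ln(8n) − 8n + (1/2) ln(2π·8n) + O(1/n).
Expand 8n ln(8n) = 8n (ln n + ln 8) = 8n ln n + 8n ln 8.
Subtract 16n ln n: leading term is (8 − 16) n ln n = −8 n ln n. The next term is 8n ln 8 − 8n = 8(ln 8 − 1) n. Then the (1/2) ln(2π·8n) correction.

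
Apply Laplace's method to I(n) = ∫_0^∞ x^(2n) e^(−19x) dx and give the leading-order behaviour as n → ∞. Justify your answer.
I(n) ~ (sqrt(2π·2n) / 19) · (2n/(19e))^(2n)

Write the integrand as exp(2n ln x − 19x) and set f(x) = 2n ln x − 19x. Then f'(x) = 2n/x − 19 = 0 at x* = 2n/19, and f''(x*) = −2n/x*^2 = −19^2/(2n). Laplace's method (interior maximum) gives
  I(n) ~ e^(f(x*)) · sqrt(2π / |f''(x*)|)
        = exp(2n ln(2n/19) − 2n) · sqrt(2π · 2n / 19^2)
        = (2n/19)^(2n) e^(−2n) · sqrt(2π·2n) / 19
        = (sqrt(2π·2n) / 19) · (2n/(19e))^(2n).
This matches Γ(2n+1)/19^(2n+1) with Stirling applied to Γ.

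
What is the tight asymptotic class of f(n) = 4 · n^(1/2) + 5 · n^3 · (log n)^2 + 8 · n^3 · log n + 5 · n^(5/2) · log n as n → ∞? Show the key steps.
f(n) ∈ Θ(n^3 · (log n)^2)

Compare the terms by growth order. For large n, n^a · (log n)^b dominates n^a' · (log n)^b' iff a > a', or (a = a' and b > b'). Ranking the 4 terms shows the dominant one is 5 · n^3 · (log n)^2. Hence f(n) ∈ Θ(n^3 · (log n)^2).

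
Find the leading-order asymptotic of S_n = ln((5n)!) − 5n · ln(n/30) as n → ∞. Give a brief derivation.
S_n ~ 5n · (ln 150 − 1) + O(ln n)

Stirling: ln((5n)!) = 5n ln(5n) − 5n + O(ln n).
  S_n = 5n ln(5n) − 5n − 5n ln(n/30) + O(ln n)
      = 5n ln(5n) − 5n ln n + 5n ln 30 − 5n + O(ln n)
      = 5n ln 5 + 5n ln 30 − 5n + O(ln n)
      = 5n (ln 150 − 1) + O(ln n).
Numerically ln(150) − 1 ≈ 4.0106.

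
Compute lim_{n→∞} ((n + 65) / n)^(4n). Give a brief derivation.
lim = e^260

Rewrite as (1 + 65/n)^(4n). By the standard limit (1 + x/n)^n → e^x, we have (1 + 65/n)^n → e^65, and raising to the 4th power gives e^260.
More precisely, ln[(1 + 65/n)^(4n)] = 4n · ln(1 + 65/n) = 4n · (65/n + O(1/n^2)) = 260 + O(1/n) → 260.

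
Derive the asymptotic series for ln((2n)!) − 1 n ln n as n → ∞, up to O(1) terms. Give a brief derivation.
ln((2n)!) − 1 n ln n = n ln n + 2(ln 2 − 1) n + (1/2) ln(2π·2n) + O(1/n)

Stirling: ln((2n)!) = 2n ln(2n) − 2n + (1/2) ln(2π·2n) + O(1/n).
Expand 2n ln(2n) = 2n (ln n + ln 2) = 2n ln n + 2n ln 2.
Subtract 1n ln n: leading term is (2 − 1) n ln n = n ln n. The next term is 2n ln 2 − 2n = 2(ln 2 − 1) n. Then the (1/2) ln(2π·2n) correction.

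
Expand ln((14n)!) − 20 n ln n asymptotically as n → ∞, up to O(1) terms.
ln((14n)!) − 20 n ln n = −6 n ln n + 14(ln 14 − 1) n + (1/2) ln(2π·14n) + O(1/n)

Stirling: ln((14n)!) = 14n ln(14n) − 14n + (1/2) ln(2π·14n) + O(1/n).
Expand 14n ln(14n) = 14n (ln n + ln 14) = 14n ln n + 14n ln 14.
Subtract 20n ln n: leading term is (14 − 20) n ln n = −6 n ln n. The next term is 14n ln 14 − 14n = 14(ln 14 − 1) n. Then the (1/2) ln(2π·14n) correction.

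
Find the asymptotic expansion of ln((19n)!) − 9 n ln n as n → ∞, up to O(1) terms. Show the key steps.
ln((19n)!) − 9 n ln n = 10 n ln n + 19(ln 19 − 1) n + (1/2) ln(2π·19n) + O(1/n)

Stirling: ln((19n)!) = 19n ln(19n) − 19n + (1/2) ln(2π·19n) + O(1/n).
Expand 19n ln(19n) = 19n (ln n + ln 19) = 19n ln n + 19n ln 19.
Subtract 9n ln n: leading term is (19 − 9) n ln n = 10 n ln n. The next term is 19n ln 19 − 19n = 19(ln 19 − 1) n. Then the (1/2) ln(2π·19n) correction.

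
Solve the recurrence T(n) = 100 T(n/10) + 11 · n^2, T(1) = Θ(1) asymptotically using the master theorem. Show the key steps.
T(n) = Θ(n^2 log n)

log_10 100 = 2, and f(n) = 11 · n^2 = Θ(n^(log_10 100)). This is Case 2 of the master theorem: T(n) = Θ(f(n) · log n) = Θ(n^2 log n).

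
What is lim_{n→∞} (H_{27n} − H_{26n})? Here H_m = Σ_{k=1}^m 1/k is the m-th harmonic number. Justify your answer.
lim = ln(27/26)

Euler-Maclaurin gives H_m = ln m + γ + 1/(2m) + O(1/m^2). The γ and O(1/m) terms cancel in the difference:
  H_{27n} − H_{26n} = ln(27n) − ln(26n) + O(1/n) = ln(27/26) + O(1/n).
Hence the limit is ln(27/26).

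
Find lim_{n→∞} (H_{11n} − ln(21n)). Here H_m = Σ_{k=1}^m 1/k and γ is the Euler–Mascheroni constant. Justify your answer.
lim = ln(11/21) + γ

By Euler-Maclaurin, H_m = ln m + γ + O(1/m). So
  H_{11n} − ln(21n) = ln(11n) + γ − ln(21n) + O(1/n)
                       = ln(11/21) + γ + O(1/n).
Hence the limit is ln(11/21) + γ.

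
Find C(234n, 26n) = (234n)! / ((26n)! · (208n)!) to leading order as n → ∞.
C(234n, 26n) ~ (387420489/16777216)^(26n) · sqrt(9/(16π·26n))

Write N = 26n. Apply Stirling to each factorial:
  (9N)! ~ sqrt(2π·9N) · (9N/e)^(9N),
  N! ~ sqrt(2π N) · (N/e)^N,
  (8N)! ~ sqrt(2π·8N) · (8N/e)^(8N).
The exponential factors combine to (9N)^(9N) / (N^N · (8N)^(8N)) = 9^(9N)/8^(8N) = (9^9/8^8)^N = (387420489/16777216)^N.
The square-root prefactors combine to sqrt(2π·9N) / (sqrt(2π N)·sqrt(2π·8N)) = sqrt(9 / (2π·8·N)) = sqrt(9/(16π·26n)).
Substituting N = 26n: C(234n, 26n) ~ (387420489/16777216)^(26n) · sqrt(9/(16π·26n)).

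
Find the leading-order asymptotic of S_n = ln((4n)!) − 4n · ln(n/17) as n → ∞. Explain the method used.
S_n ~ 4n · (ln 68 − 1) + O(ln n)

Stirling: ln((4n)!) = 4n ln(4n) − 4n + O(ln n).
  S_n = 4n ln(4n) − 4n − 4n ln(n/17) + O(ln n)
      = 4n ln(4n) − 4n ln n + 4n ln 17 − 4n + O(ln n)
      = 4n ln 4 + 4n ln 17 − 4n + O(ln n)
      = 4n (ln 68 − 1) + O(ln n).
Numerically ln(68) − 1 ≈ 3.2195.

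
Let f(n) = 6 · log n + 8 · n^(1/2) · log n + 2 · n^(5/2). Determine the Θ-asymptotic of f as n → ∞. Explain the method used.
f(n) ∈ Θ(n^(5/2))

Compare the terms by growth order. For large n, n^a · (log n)^b dominates n^a' · (log n)^b' iff a > a', or (a = a' and b > b'). Ranking the 3 terms shows the dominant one is 2 · n^(5/2). Hence f(n) ∈ Θ(n^(5/2)).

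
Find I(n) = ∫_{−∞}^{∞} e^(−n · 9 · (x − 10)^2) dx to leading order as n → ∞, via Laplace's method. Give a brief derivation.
I(n) = sqrt(π/(9n))

Here φ(x) = 9 · (x − 10)^2 has its unique minimum at x* = 10 with φ(x*) = 0 and φ''(x*) = 18. Laplace's method gives
  I(n) ~ e^(−n φ(x*)) · sqrt(2π / (n · φ''(x*))) = sqrt(2π / (18n)) = sqrt(π/(9n)).
This is exact: substituting u = (x − 10)·sqrt(9n) gives I(n) = (1/sqrt(9n)) ∫_{−∞}^{∞} e^(−u^2) du = sqrt(π/(9n)).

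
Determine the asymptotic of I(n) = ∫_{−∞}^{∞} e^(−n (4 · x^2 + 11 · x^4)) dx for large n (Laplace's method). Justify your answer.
I(n) ~ sqrt(π/(4n))

φ(x) = 4 · x^2 + 11 · x^4 has its unique global minimum at x* = 0 (since φ'(x) = 8x + 44x^3 = 0 only at x = 0 for real x with both coefficients positive, and φ → ∞ as |x| → ∞). At x* = 0, φ(0) = 0 and φ''(0) = 8. Laplace's method then gives
  I(n) ~ sqrt(2π / (n · φ''(0))) · e^(−n φ(0)) = sqrt(2π / (8n)) = sqrt(π/(4n)).
The 11 · x^4 term contributes only at subleading order (an O(1/n) relative correction).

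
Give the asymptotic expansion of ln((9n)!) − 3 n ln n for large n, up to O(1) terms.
ln((9n)!) − 3 n ln n = 6 n ln n + 9(ln 9 − 1) n + (1/2) ln(2π·9n) + O(1/n)

Stirling: ln((9n)!) = 9n ln(9n) − 9n + (1/2) ln(2π·9n) + O(1/n).
Expand 9n ln(9n) = 9n (ln n + ln 9) = 9n ln n + 9n ln 9.
Subtract 3n ln n: leading term is (9 − 3) n ln n = 6 n ln n. The next term is 9n ln 9 − 9n = 9(ln 9 − 1) n. Then the (1/2) ln(2π·9n) correction.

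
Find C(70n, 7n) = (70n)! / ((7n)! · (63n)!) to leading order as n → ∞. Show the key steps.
C(70n, 7n) ~ (10000000000/387420489)^(7n) · sqrt(5/(9π·7n))

Write N = 7n. Apply Stirling to each factorial:
  (10N)! ~ sqrt(2π·10N) · (10N/e)^(10N),
  N! ~ sqrt(2π N) · (N/e)^N,
  (9N)! ~ sqrt(2π·9N) · (9N/e)^(9N).
The exponential factors combine to (10N)^(10N) / (N^N · (9N)^(9N)) = 10^(10N)/9^(9N) = (10^10/9^9)^N = (10000000000/387420489)^N.
The square-root prefactors combine to sqrt(2π·10N) / (sqrt(2π N)·sqrt(2π·9N)) = sqrt(10 / (2π·9·N)) = sqrt(5/(9π·7n)).
Substituting N = 7n: C(70n, 7n) ~ (10000000000/387420489)^(7n) · sqrt(5/(9π·7n)).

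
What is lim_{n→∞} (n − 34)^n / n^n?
lim = e^(−34)

Rewrite as (1 − 34/n)^(n). By the standard limit (1 + x/n)^n → e^x, we have (1 − 34/n)^n → e^(−34), and raising to the 1st power gives e^(−34).
More precisely, ln[(1 − 34/n)^(n)] = n · ln(1 − 34/n) = n · (-34/n + O(1/n^2)) = -34 + O(1/n) → -34.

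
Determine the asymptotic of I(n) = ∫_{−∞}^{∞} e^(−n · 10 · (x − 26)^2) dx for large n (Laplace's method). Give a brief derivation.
I(n) = sqrt(π/(10n))

Here φ(x) = 10 · (x − 26)^2 has its unique minimum at x* = 26 with φ(x*) = 0 and φ''(x*) = 20. Laplace's method gives
  I(n) ~ e^(−n φ(x*)) · sqrt(2π / (n · φ''(x*))) = sqrt(2π / (20n)) = sqrt(π/(10n)).
This is exact: substituting u = (x − 26)·sqrt(10n) gives I(n) = (1/sqrt(10n)) ∫_{−∞}^{∞} e^(−u^2) du = sqrt(π/(10n)).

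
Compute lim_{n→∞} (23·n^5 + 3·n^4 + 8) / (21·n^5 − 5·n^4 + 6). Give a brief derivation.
lim = 23/21

For large n the leading n^5 terms dominate both numerator and denominator. Dividing top and bottom by n^5, every other term tends to 0, leaving 23/21.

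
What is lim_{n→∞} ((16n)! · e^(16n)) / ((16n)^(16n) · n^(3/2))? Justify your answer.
lim = 0

Stirling: (16n)! ~ sqrt(2π·16n) · (16n/e)^(16n). Hence
  (16n)! · e^(16n) / (16n)^(16n) ~ sqrt(2π·16n).
Dividing by n^(3/2): sqrt(2π·16n) / n^(3/2) = sqrt(2π·16) · n^((1−3)/2), so the expression behaves like sqrt(2π·16) · n^((1−3)/2) → 0.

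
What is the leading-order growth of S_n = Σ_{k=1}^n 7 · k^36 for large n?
S_n ~ 7 · n^37 / 37

By integral comparison (Euler-Maclaurin), Σ_{k=1}^n 7 · k^36 = 7 · ∫_0^n x^36 dx + O(n^36) = 7 · n^37/37 + O(n^36). (Equivalently, Faulhaber's formula gives the same leading term.)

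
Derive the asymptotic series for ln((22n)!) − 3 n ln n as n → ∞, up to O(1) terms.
ln((22n)!) − 3 n ln n = 19 n ln n + 22(ln 22 − 1) n + (1/2) ln(2π·22n) + O(1/n)

Stirling: ln((22n)!) = 22n ln(22n) − 22n + (1/2) ln(2π·22n) + O(1/n).
Expand 22n ln(22n) = 22n (ln n + ln 22) = 22n ln n + 22n ln 22.
Subtract 3n ln n: leading term is (22 − 3) n ln n = 19 n ln n. The next term is 22n ln 22 − 22n = 22(ln 22 − 1) n. Then the (1/2) ln(2π·22n) correction.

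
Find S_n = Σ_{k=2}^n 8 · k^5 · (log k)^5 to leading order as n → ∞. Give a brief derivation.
S_n ~ 4 · n^6 · (log n)^5 / 3

By integral comparison, S_n = ∫_1^n 8 · x^5 · (log x)^5 dx + O(n^5 · (log n)^5). For the integral, the leading term of ∫_1^n x^5 (log x)^5 dx is n^6/6 · (log n)^5 (by repeated integration by parts; each step lowers the log-exponent and produces a relatively O(1/log n) correction). Hence S_n ~ 4 · n^6 · (log n)^5 / 3.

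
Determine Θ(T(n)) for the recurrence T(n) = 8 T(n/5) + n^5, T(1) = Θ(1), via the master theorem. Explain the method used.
T(n) = Θ(n^5)

log_5 8 ≈ 1.292. f(n) = n^5 dominates n^(log_5 8) since 5 > 1.292, and the regularity condition a·f(n/b) = 8·(n/5)^5 = (8/3125)·n^5 ≤ c·f(n) holds with c = 8/3125 ≈ 0.00256 < 1. So this is Case 3: T(n) = Θ(f(n)) = Θ(n^5).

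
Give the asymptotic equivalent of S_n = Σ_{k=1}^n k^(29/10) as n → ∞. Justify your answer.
S_n ~ (10/39) · n^(39/10)

Integral comparison: Σ_{k=1}^n k^(29/10) = ∫_0^n x^(29/10) dx + O(n^(29/10)). The integral is n^(1 + 29/10) / (1 + 29/10) = n^((29+10)/10) / ((29+10)/10) = (10/39) · n^(39/10).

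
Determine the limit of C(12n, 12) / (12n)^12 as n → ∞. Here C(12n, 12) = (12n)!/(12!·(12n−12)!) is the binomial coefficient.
lim = 1/12! = 1/479001600

With N = 12n → ∞: C(N, 12) / N^12 = [N(N−1)…(N−11)] / (12! · N^12) = (1/12!) · 1 · (1 − 1/(12n)) · … · (1 − 11/(12n)). Each factor → 1 as N → ∞, so the limit is 1/12! = 1/479001600.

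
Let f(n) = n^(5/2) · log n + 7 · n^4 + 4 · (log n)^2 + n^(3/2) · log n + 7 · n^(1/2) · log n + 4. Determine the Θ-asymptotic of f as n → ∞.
f(n) ∈ Θ(n^4)

Compare the terms by growth order. For large n, n^a · (log n)^b dominates n^a' · (log n)^b' iff a > a', or (a = a' and b > b'). Ranking the 6 terms shows the dominant one is 7 · n^4. Hence f(n) ∈ Θ(n^4).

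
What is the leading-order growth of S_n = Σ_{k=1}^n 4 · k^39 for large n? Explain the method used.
S_n ~ n^40 / 10

By integral comparison (Euler-Maclaurin), Σ_{k=1}^n 4 · k^39 = 4 · ∫_0^n x^39 dx + O(n^39) = 4 · n^40/40 = n^40 / 10 + O(n^39). (Equivalently, Faulhaber's formula gives the same leading term.)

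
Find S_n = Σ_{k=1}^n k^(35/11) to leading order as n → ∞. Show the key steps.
S_n ~ (11/46) · n^(46/11)

Integral comparison: Σ_{k=1}^n k^(35/11) = ∫_0^n x^(35/11) dx + O(n^(35/11)). The integral is n^(1 + 35/11) / (1 + 35/11) = n^((35+11)/11) / ((35+11)/11) = (11/46) · n^(46/11).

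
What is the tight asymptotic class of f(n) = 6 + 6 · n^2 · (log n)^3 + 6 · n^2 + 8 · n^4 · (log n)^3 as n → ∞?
f(n) ∈ Θ(n^4 · (log n)^3)

Compare the terms by growth order. For large n, n^a · (log n)^b dominates n^a' · (log n)^b' iff a > a', or (a = a' and b > b'). Ranking the 4 terms shows the dominant one is 8 · n^4 · (log n)^3. Hence f(n) ∈ Θ(n^4 · (log n)^3).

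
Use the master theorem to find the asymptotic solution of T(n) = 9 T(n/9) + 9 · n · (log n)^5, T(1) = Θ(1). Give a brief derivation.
T(n) = Θ(n · (log n)^6)

Here log_9 9 = 1 and f(n) = 9 · n · (log n)^5 = Θ(n^(log_9 9) · (log n)^5). This is the extended Case 2 of the master theorem (f matches the critical exponent up to log factors), giving T(n) = Θ(n^(log_9 9) · (log n)^(5+1)) = Θ(n · (log n)^6).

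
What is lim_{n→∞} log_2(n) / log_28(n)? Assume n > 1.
lim = ln(28) / ln(2) = log_2(28)

Change of base: log_2(n) = ln n / ln 2 and log_28(n) = ln n / ln 28. The ratio is (ln n / ln 2) · (ln 28 / ln n) = ln 28 / ln 2, a constant independent of n. So the limit is ln 28 / ln 2 = log_2(28).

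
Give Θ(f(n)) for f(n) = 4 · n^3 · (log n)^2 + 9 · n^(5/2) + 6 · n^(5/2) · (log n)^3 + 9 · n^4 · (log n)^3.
f(n) ∈ Θ(n^4 · (log n)^3)

Compare the terms by growth order. For large n, n^a · (log n)^b dominates n^a' · (log n)^b' iff a > a', or (a = a' and b > b'). Ranking the 4 terms shows the dominant one is 9 · n^4 · (log n)^3. Hence f(n) ∈ Θ(n^4 · (log n)^3).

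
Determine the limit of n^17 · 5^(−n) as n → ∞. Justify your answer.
lim = 0

Exponentials with base > 1 dominate every fixed polynomial: for any fixed c, n^c / 5^n → 0 as n → ∞ (e.g. by the ratio test, or by writing 5^n = e^(n ln 5) and noting e^(n ln 5) / n^c → ∞). Hence n^17 · 5^(−n) = n^17 / 5^n → 0.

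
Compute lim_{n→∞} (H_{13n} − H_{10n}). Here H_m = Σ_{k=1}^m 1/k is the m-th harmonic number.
lim = ln(13/10)

Euler-Maclaurin gives H_m = ln m + γ + 1/(2m) + O(1/m^2). The γ and O(1/m) terms cancel in the difference:
  H_{13n} − H_{10n} = ln(13n) − ln(10n) + O(1/n) = ln(13/10) + O(1/n).
Hence the limit is ln(13/10).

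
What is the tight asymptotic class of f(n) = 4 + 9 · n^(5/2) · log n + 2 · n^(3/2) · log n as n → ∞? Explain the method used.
f(n) ∈ Θ(n^(5/2) · log n)

Compare the terms by growth order. For large n, n^a · (log n)^b dominates n^a' · (log n)^b' iff a > a', or (a = a' and b > b'). Ranking the 3 terms shows the dominant one is 9 · n^(5/2) · log n. Hence f(n) ∈ Θ(n^(5/2) · log n).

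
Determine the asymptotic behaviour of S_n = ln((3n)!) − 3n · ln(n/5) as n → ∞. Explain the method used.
S_n ~ 3n · (ln 15 − 1) + O(ln n)

Stirling: ln((3n)!) = 3n ln(3n) − 3n + O(ln n).
  S_n = 3n ln(3n) − 3n − 3n ln(n/5) + O(ln n)
      = 3n ln(3n) − 3n ln n + 3n ln 5 − 3n + O(ln n)
      = 3n ln 3 + 3n ln 5 − 3n + O(ln n)
      = 3n (ln 15 − 1) + O(ln n).
Numerically ln(15) − 1 ≈ 1.7081.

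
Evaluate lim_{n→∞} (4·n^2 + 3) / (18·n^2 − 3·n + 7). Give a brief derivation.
lim = 4/18 = 2/9

For large n the leading n^2 terms dominate both numerator and denominator. Dividing top and bottom by n^2, every other term tends to 0, leaving 4/18 = 2/9.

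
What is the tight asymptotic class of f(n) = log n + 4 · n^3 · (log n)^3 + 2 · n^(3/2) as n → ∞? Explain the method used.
f(n) ∈ Θ(n^3 · (log n)^3)

Compare the terms by growth order. For large n, n^a · (log n)^b dominates n^a' · (log n)^b' iff a > a', or (a = a' and b > b'). Ranking the 3 terms shows the dominant one is 4 · n^3 · (log n)^3. Hence f(n) ∈ Θ(n^3 · (log n)^3).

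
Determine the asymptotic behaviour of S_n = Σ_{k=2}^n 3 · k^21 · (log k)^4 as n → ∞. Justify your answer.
S_n ~ 3 · n^22 · (log n)^4 / 22

By integral comparison, S_n = ∫_1^n 3 · x^21 · (log x)^4 dx + O(n^21 · (log n)^4). For the integral, the leading term of ∫_1^n x^21 (log x)^4 dx is n^22/22 · (log n)^4 (by repeated integration by parts; each step lowers the log-exponent and produces a relatively O(1/log n) correction). Hence S_n ~ 3 · n^22 · (log n)^4 / 22.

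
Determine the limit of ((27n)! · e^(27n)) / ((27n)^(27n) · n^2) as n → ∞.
lim = 0

Stirling: (27n)! ~ sqrt(2π·27n) · (27n/e)^(27n). Hence
  (27n)! · e^(27n) / (27n)^(27n) ~ sqrt(2π·27n).
Dividing by n^2: sqrt(2π·27n) / n^2 = sqrt(2π·27) · n^((1−4)/2), so the expression behaves like sqrt(2π·27) · n^((1−4)/2) → 0.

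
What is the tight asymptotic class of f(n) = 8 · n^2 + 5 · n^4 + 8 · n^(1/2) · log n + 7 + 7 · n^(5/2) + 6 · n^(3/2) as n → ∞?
f(n) ∈ Θ(n^4)

Compare the terms by growth order. For large n, n^a · (log n)^b dominates n^a' · (log n)^b' iff a > a', or (a = a' and b > b'). Ranking the 6 terms shows the dominant one is 5 · n^4. Hence f(n) ∈ Θ(n^4).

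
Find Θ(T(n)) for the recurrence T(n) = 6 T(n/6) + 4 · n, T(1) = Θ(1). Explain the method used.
T(n) = Θ(n log n)

log_6 6 = 1, and f(n) = 4 · n = Θ(n^(log_6 6)). This is Case 2 of the master theorem: T(n) = Θ(f(n) · log n) = Θ(n log n).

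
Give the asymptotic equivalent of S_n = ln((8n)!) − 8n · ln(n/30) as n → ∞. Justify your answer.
S_n ~ 8n · (ln 240 − 1) + O(ln n)

Stirling: ln((8n)!) = 8n ln(8n) − 8n + O(ln n).
  S_n = 8n ln(8n) − 8n − 8n ln(n/30) + O(ln n)
      = 8n ln(8n) − 8n ln n + 8n ln 30 − 8n + O(ln n)
      = 8n ln 8 + 8n ln 30 − 8n + O(ln n)
      = 8n (ln 240 − 1) + O(ln n).
Numerically ln(240) − 1 ≈ 4.4806.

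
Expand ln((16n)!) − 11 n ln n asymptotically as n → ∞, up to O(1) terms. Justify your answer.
ln((16n)!) − 11 n ln n = 5 n ln n + 16(ln 16 − 1) n + (1/2) ln(2π·16n) + O(1/n)

Stirling: ln((16n)!) = 16n ln(16n) − 16n + (1/2) ln(2π·16n) + O(1/n).
Expand 16n ln(16n) = 16n (ln n + ln 16) = 16n ln n + 16n ln 16.
Subtract 11n ln n: leading term is (16 − 11) n ln n = 5 n ln n. The next term is 16n ln 16 − 16n = 16(ln 16 − 1) n. Then the (1/2) ln(2π·16n) correction.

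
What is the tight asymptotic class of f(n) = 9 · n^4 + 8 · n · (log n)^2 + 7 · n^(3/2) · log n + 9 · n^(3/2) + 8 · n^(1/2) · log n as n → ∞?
f(n) ∈ Θ(n^4)

Compare the terms by growth order. For large n, n^a · (log n)^b dominates n^a' · (log n)^b' iff a > a', or (a = a' and b > b'). Ranking the 5 terms shows the dominant one is 9 · n^4. Hence f(n) ∈ Θ(n^4).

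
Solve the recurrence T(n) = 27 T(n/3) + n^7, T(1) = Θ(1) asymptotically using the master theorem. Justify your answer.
T(n) = Θ(n^7)

log_3 27 ≈ 3.000. f(n) = n^7 dominates n^(log_3 27) since 7 > 3.000, and the regularity condition a·f(n/b) = 27·(n/3)^7 = (27/2187)·n^7 ≤ c·f(n) holds with c = 27/2187 ≈ 0.0123 < 1. So this is Case 3: T(n) = Θ(f(n)) = Θ(n^7).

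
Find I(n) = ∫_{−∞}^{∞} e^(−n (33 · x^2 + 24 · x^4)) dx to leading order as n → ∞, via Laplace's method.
I(n) ~ sqrt(π/(33n))

φ(x) = 33 · x^2 + 24 · x^4 has its unique global minimum at x* = 0 (since φ'(x) = 66x + 96x^3 = 0 only at x = 0 for real x with both coefficients positive, and φ → ∞ as |x| → ∞). At x* = 0, φ(0) = 0 and φ''(0) = 66. Laplace's method then gives
  I(n) ~ sqrt(2π / (n · φ''(0))) · e^(−n φ(0)) = sqrt(2π / (66n)) = sqrt(π/(33n)).
The 24 · x^4 term contributes only at subleading order (an O(1/n) relative correction).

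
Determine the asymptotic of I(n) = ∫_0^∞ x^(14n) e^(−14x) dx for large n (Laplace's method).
I(n) ~ (sqrt(2π·14n) / 14) · (14n/(14e))^(14n)

Write the integrand as exp(14n ln x − 14x) and set f(x) = 14n ln x − 14x. Then f'(x) = 14n/x − 14 = 0 at x* = 14n/14, and f''(x*) = −14n/x*^2 = −14^2/(14n). Laplace's method (interior maximum) gives
  I(n) ~ e^(f(x*)) · sqrt(2π / |f''(x*)|)
        = exp(14n ln(14n/14) − 14n) · sqrt(2π · 14n / 14^2)
        = (14n/14)^(14n) e^(−14n) · sqrt(2π·14n) / 14
        = (sqrt(2π·14n) / 14) · (14n/(14e))^(14n).
This matches Γ(14n+1)/14^(14n+1) with Stirling applied to Γ.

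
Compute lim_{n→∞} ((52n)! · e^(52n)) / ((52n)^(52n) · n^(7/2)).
lim = 0

Stirling: (52n)! ~ sqrt(2π·52n) · (52n/e)^(52n). Hence
  (52n)! · e^(52n) / (52n)^(52n) ~ sqrt(2π·52n).
Dividing by n^(7/2): sqrt(2π·52n) / n^(7/2) = sqrt(2π·52) · n^((1−7)/2), so the expression behaves like sqrt(2π·52) · n^((1−7)/2) → 0.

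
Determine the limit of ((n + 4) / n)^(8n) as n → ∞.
lim = e^32

Rewrite as (1 + 4/n)^(8n). By the standard limit (1 + x/n)^n → e^x, we have (1 + 4/n)^n → e^4, and raising to the 8th power gives e^32.
More precisely, ln[(1 + 4/n)^(8n)] = 8n · ln(1 + 4/n) = 8n · (4/n + O(1/n^2)) = 32 + O(1/n) → 32.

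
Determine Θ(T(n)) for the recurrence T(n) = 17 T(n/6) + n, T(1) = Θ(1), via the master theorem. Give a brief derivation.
T(n) = Θ(n^(log_6 17))

Master theorem: compare f(n) = n to n^(log_6 17) where log_6 17 ≈ 1.581. Since 1 < log_6 17, we have f(n) = O(n^(log_6 17 − ε)) for some ε > 0 — Case 1. Hence T(n) = Θ(n^(log_6 17)).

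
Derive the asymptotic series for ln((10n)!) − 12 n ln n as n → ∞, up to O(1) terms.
ln((10n)!) − 12 n ln n = −2 n ln n + 10(ln 10 − 1) n + (1/2) ln(2π·10n) + O(1/n)

Stirling: ln((10n)!) = 10n ln(10n) − 10n + (1/2) ln(2π·10n) + O(1/n).
Expand 10n ln(10n) = 10n (ln n + ln 10) = 10n ln n + 10n ln 10.
Subtract 12n ln n: leading term is (10 − 12) n ln n = −2 n ln n. The next term is 10n ln 10 − 10n = 10(ln 10 − 1) n. Then the (1/2) ln(2π·10n) correction.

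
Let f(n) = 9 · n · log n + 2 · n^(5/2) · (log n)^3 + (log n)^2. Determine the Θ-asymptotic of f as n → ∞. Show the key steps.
f(n) ∈ Θ(n^(5/2) · (log n)^3)

Compare the terms by growth order. For large n, n^a · (log n)^b dominates n^a' · (log n)^b' iff a > a', or (a = a' and b > b'). Ranking the 3 terms shows the dominant one is 2 · n^(5/2) · (log n)^3. Hence f(n) ∈ Θ(n^(5/2) · (log n)^3).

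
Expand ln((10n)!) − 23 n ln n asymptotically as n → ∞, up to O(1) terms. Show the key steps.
ln((10n)!) − 23 n ln n = −13 n ln n + 10(ln 10 − 1) n + (1/2) ln(2π·10n) + O(1/n)

Stirling: ln((10n)!) = 10n ln(10n) − 10n + (1/2) ln(2π·10n) + O(1/n).
Expand 10n ln(10n) = 10n (ln n + ln 10) = 10n ln n + 10n ln 10.
Subtract 23n ln n: leading term is (10 − 23) n ln n = −13 n ln n. The next term is 10n ln 10 − 10n = 10(ln 10 − 1) n. Then the (1/2) ln(2π·10n) correction.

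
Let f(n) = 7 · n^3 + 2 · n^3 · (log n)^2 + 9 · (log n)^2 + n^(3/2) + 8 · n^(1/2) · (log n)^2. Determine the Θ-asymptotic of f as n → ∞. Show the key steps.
f(n) ∈ Θ(n^3 · (log n)^2)

Compare the terms by growth order. For large n, n^a · (log n)^b dominates n^a' · (log n)^b' iff a > a', or (a = a' and b > b'). Ranking the 5 terms shows the dominant one is 2 · n^3 · (log n)^2. Hence f(n) ∈ Θ(n^3 · (log n)^2).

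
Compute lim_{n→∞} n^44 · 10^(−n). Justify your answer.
lim = 0

Exponentials with base > 1 dominate every fixed polynomial: for any fixed c, n^c / 10^n → 0 as n → ∞ (e.g. by the ratio test, or by writing 10^n = e^(n ln 10) and noting e^(n ln 10) / n^c → ∞). Hence n^44 · 10^(−n) = n^44 / 10^n → 0.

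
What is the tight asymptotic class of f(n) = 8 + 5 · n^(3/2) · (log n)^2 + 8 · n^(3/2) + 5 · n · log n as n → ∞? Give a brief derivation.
f(n) ∈ Θ(n^(3/2) · (log n)^2)

Compare the terms by growth order. For large n, n^a · (log n)^b dominates n^a' · (log n)^b' iff a > a', or (a = a' and b > b'). Ranking the 4 terms shows the dominant one is 5 · n^(3/2) · (log n)^2. Hence f(n) ∈ Θ(n^(3/2) · (log n)^2).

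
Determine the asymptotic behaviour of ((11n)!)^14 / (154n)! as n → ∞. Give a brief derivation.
((11n)!)^14/(154n)! ~ ((2π·11n)^(13/2) / sqrt(14)) · 14^(−14·11n)  →  0

Write N = 11n. Stirling: N! ~ sqrt(2π N)(N/e)^N and (14N)! ~ sqrt(2π·14N)·(14N/e)^(14N).
  (N!)^14/(14N)! ~ (2π N)^(14/2) (N/e)^(14N) / [sqrt(2π·14N) (14N/e)^(14N)]
     = (2π N)^(14/2) / sqrt(2π·14N) · (N/(14N))^(14N)
     = (2π N)^((14−1)/2) / sqrt(14) · 14^(−14N).
Since 14^14 > 1, the factor 14^(−14N) decays exponentially, so the ratio → 0. Substituting N = 11n gives the stated form.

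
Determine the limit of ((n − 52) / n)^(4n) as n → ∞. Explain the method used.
lim = e^(−208)

Rewrite as (1 − 52/n)^(4n). By the standard limit (1 + x/n)^n → e^x, we have (1 − 52/n)^n → e^(−52), and raising to the 4th power gives e^(−208).
More precisely, ln[(1 − 52/n)^(4n)] = 4n · ln(1 − 52/n) = 4n · (-52/n + O(1/n^2)) = -208 + O(1/n) → -208.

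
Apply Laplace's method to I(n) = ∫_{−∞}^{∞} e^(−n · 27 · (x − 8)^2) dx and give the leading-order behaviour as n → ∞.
I(n) = sqrt(π/(27n))

Here φ(x) = 27 · (x − 8)^2 has its unique minimum at x* = 8 with φ(x*) = 0 and φ''(x*) = 54. Laplace's method gives
  I(n) ~ e^(−n φ(x*)) · sqrt(2π / (n · φ''(x*))) = sqrt(2π / (54n)) = sqrt(π/(27n)).
This is exact: substituting u = (x − 8)·sqrt(27n) gives I(n) = (1/sqrt(27n)) ∫_{−∞}^{∞} e^(−u^2) du = sqrt(π/(27n)).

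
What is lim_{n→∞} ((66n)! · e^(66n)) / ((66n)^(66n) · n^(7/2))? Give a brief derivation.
lim = 0

Stirling: (66n)! ~ sqrt(2π·66n) · (66n/e)^(66n). Hence
  (66n)! · e^(66n) / (66n)^(66n) ~ sqrt(2π·66n).
Dividing by n^(7/2): sqrt(2π·66n) / n^(7/2) = sqrt(2π·66) · n^((1−7)/2), so the expression behaves like sqrt(2π·66) · n^((1−7)/2) → 0.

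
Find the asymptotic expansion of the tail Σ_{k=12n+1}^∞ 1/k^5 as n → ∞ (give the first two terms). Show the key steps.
Σ_{k>12n} 1/k^5 = 1/(4 · (12n)^4) − 1/(2 · (12n)^5) + O(1/(12n)^6)

Compare to the integral: ∫_{12n}^∞ x^(−5) dx = [−x^(−4)/4]_{12n}^∞ = 1/((5−1)·(12n)^4). The Euler-Maclaurin correction adds −f(12n)/2 = −1/(2·(12n)^5). Euler-Maclaurin then gives
  Σ_{k>12n} 1/k^5 = ∫_{12n}^∞ dx/x^5 − 1/(2·(12n)^5) + O(1/(12n)^6).
(Equivalently this is ζ(5) − Σ_{k≤12n} 1/k^5.)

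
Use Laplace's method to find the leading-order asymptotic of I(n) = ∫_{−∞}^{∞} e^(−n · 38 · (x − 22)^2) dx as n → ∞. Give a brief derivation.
I(n) = sqrt(π/(38n))

Here φ(x) = 38 · (x − 22)^2 has its unique minimum at x* = 22 with φ(x*) = 0 and φ''(x*) = 76. Laplace's method gives
  I(n) ~ e^(−n φ(x*)) · sqrt(2π / (n · φ''(x*))) = sqrt(2π / (76n)) = sqrt(π/(38n)).
This is exact: substituting u = (x − 22)·sqrt(38n) gives I(n) = (1/sqrt(38n)) ∫_{−∞}^{∞} e^(−u^2) du = sqrt(π/(38n)).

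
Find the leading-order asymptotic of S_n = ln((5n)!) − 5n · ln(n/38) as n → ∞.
S_n ~ 5n · (ln 190 − 1) + O(ln n)

Stirling: ln((5n)!) = 5n ln(5n) − 5n + O(ln n).
  S_n = 5n ln(5n) − 5n − 5n ln(n/38) + O(ln n)
      = 5n ln(5n) − 5n ln n + 5n ln 38 − 5n + O(ln n)
      = 5n ln 5 + 5n ln 38 − 5n + O(ln n)
      = 5n (ln 190 − 1) + O(ln n).
Numerically ln(190) − 1 ≈ 4.2470.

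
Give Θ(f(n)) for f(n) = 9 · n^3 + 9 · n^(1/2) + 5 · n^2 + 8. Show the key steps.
f(n) ∈ Θ(n^3)

Compare the terms by growth order. For large n, n^a · (log n)^b dominates n^a' · (log n)^b' iff a > a', or (a = a' and b > b'). Ranking the 4 terms shows the dominant one is 9 · n^3. Hence f(n) ∈ Θ(n^3).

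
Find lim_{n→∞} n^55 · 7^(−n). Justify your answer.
lim = 0

Exponentials with base > 1 dominate every fixed polynomial: for any fixed c, n^c / 7^n → 0 as n → ∞ (e.g. by the ratio test, or by writing 7^n = e^(n ln 7) and noting e^(n ln 7) / n^c → ∞). Hence n^55 · 7^(−n) = n^55 / 7^n → 0.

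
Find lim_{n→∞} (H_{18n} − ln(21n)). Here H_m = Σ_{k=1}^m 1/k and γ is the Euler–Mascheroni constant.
lim = ln(6/7) + γ

By Euler-Maclaurin, H_m = ln m + γ + O(1/m). So
  H_{18n} − ln(21n) = ln(18n) + γ − ln(21n) + O(1/n)
                       = ln(18/21) + γ + O(1/n).
Hence the limit is ln(18/21) + γ (= ln(6/7)).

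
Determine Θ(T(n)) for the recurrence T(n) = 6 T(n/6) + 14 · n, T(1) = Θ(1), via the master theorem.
T(n) = Θ(n log n)

log_6 6 = 1, and f(n) = 14 · n = Θ(n^(log_6 6)). This is Case 2 of the master theorem: T(n) = Θ(f(n) · log n) = Θ(n log n).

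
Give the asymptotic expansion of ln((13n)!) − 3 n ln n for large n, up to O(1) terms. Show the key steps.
ln((13n)!) − 3 n ln n = 10 n ln n + 13(ln 13 − 1) n + (1/2) ln(2π·13n) + O(1/n)

Stirling: ln((13n)!) = 13n ln(13n) − 13n + (1/2) ln(2π·13n) + O(1/n).
Expand 13n ln(13n) = 13n (ln n + ln 13) = 13n ln n + 13n ln 13.
Subtract 3n ln n: leading term is (13 − 3) n ln n = 10 n ln n. The next term is 13n ln 13 − 13n = 13(ln 13 − 1) n. Then the (1/2) ln(2π·13n) correction.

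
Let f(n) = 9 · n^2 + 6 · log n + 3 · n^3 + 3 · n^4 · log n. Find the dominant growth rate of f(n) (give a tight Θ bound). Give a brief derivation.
f(n) ∈ Θ(n^4 · log n)

Compare the terms by growth order. For large n, n^a · (log n)^b dominates n^a' · (log n)^b' iff a > a', or (a = a' and b > b'). Ranking the 4 terms shows the dominant one is 3 · n^4 · log n. Hence f(n) ∈ Θ(n^4 · log n).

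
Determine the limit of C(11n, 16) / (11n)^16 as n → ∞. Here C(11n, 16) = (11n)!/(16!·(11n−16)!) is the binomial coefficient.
lim = 1/16! = 1/20922789888000

With N = 11n → ∞: C(N, 16) / N^16 = [N(N−1)…(N−15)] / (16! · N^16) = (1/16!) · 1 · (1 − 1/(11n)) · … · (1 − 15/(11n)). Each factor → 1 as N → ∞, so the limit is 1/16! = 1/20922789888000.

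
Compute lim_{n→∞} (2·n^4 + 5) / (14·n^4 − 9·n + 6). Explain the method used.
lim = 2/14 = 1/7

For large n the leading n^4 terms dominate both numerator and denominator. Dividing top and bottom by n^4, every other term tends to 0, leaving 2/14 = 1/7.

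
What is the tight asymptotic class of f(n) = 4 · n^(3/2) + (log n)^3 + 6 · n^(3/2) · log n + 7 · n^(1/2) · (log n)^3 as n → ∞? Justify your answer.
f(n) ∈ Θ(n^(3/2) · log n)

Compare the terms by growth order. For large n, n^a · (log n)^b dominates n^a' · (log n)^b' iff a > a', or (a = a' and b > b'). Ranking the 4 terms shows the dominant one is 6 · n^(3/2) · log n. Hence f(n) ∈ Θ(n^(3/2) · log n).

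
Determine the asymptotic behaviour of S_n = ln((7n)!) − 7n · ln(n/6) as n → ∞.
S_n ~ 7n · (ln 42 − 1) + O(ln n)

Stirling: ln((7n)!) = 7n ln(7n) − 7n + O(ln n).
  S_n = 7n ln(7n) − 7n − 7n ln(n/6) + O(ln n)
      = 7n ln(7n) − 7n ln n + 7n ln 6 − 7n + O(ln n)
      = 7n ln 7 + 7n ln 6 − 7n + O(ln n)
      = 7n (ln 42 − 1) + O(ln n).
Numerically ln(42) − 1 ≈ 2.7377.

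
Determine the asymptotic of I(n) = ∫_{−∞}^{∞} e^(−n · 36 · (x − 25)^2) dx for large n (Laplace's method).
I(n) = sqrt(π/(36n))

Here φ(x) = 36 · (x − 25)^2 has its unique minimum at x* = 25 with φ(x*) = 0 and φ''(x*) = 72. Laplace's method gives
  I(n) ~ e^(−n φ(x*)) · sqrt(2π / (n · φ''(x*))) = sqrt(2π / (72n)) = sqrt(π/(36n)).
This is exact: substituting u = (x − 25)·sqrt(36n) gives I(n) = (1/sqrt(36n)) ∫_{−∞}^{∞} e^(−u^2) du = sqrt(π/(36n)).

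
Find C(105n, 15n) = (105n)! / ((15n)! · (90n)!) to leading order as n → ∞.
C(105n, 15n) ~ (823543/46656)^(15n) · sqrt(7/(12π·15n))

Write N = 15n. Apply Stirling to each factorial:
  (7N)! ~ sqrt(2π·7N) · (7N/e)^(7N),
  N! ~ sqrt(2π N) · (N/e)^N,
  (6N)! ~ sqrt(2π·6N) · (6N/e)^(6N).
The exponential factors combine to (7N)^(7N) / (N^N · (6N)^(6N)) = 7^(7N)/6^(6N) = (7^7/6^6)^N = (823543/46656)^N.
The square-root prefactors combine to sqrt(2π·7N) / (sqrt(2π N)·sqrt(2π·6N)) = sqrt(7 / (2π·6·N)) = sqrt(7/(12π·15n)).
Substituting N = 15n: C(105n, 15n) ~ (823543/46656)^(15n) · sqrt(7/(12π·15n)).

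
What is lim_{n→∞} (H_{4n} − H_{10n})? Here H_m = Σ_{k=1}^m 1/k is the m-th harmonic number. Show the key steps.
lim = ln(4/10) = ln(2/5)

Euler-Maclaurin gives H_m = ln m + γ + 1/(2m) + O(1/m^2). The γ and O(1/m) terms cancel in the difference:
  H_{4n} − H_{10n} = ln(4n) − ln(10n) + O(1/n) = ln(4/10) + O(1/n).
Hence the limit is ln(4/10) = ln(2/5).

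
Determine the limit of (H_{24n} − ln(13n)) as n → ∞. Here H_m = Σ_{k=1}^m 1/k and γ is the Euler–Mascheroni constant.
lim = ln(24/13) + γ

By Euler-Maclaurin, H_m = ln m + γ + O(1/m). So
  H_{24n} − ln(13n) = ln(24n) + γ − ln(13n) + O(1/n)
                       = ln(24/13) + γ + O(1/n).
Hence the limit is ln(24/13) + γ.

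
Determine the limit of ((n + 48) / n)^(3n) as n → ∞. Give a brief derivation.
lim = e^144

Rewrite as (1 + 48/n)^(3n). By the standard limit (1 + x/n)^n → e^x, we have (1 + 48/n)^n → e^48, and raising to the 3rd power gives e^144.
More precisely, ln[(1 + 48/n)^(3n)] = 3n · ln(1 + 48/n) = 3n · (48/n + O(1/n^2)) = 144 + O(1/n) → 144.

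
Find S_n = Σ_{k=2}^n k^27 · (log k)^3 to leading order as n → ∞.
S_n ~ n^28 · (log n)^3 / 28

By integral comparison, S_n = ∫_1^n x^27 · (log x)^3 dx + O(n^27 · (log n)^3). For the integral, the leading term of ∫_1^n x^27 (log x)^3 dx is n^28/28 · (log n)^3 (by repeated integration by parts; each step lowers the log-exponent and produces a relatively O(1/log n) correction). Hence S_n ~ n^28 · (log n)^3 / 28.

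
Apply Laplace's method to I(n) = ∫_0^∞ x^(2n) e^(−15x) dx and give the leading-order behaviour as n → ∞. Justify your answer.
I(n) ~ (sqrt(2π·2n) / 15) · (2n/(15e))^(2n)

Write the integrand as exp(2n ln x − 15x) and set f(x) = 2n ln x − 15x. Then f'(x) = 2n/x − 15 = 0 at x* = 2n/15, and f''(x*) = −2n/x*^2 = −15^2/(2n). Laplace's method (interior maximum) gives
  I(n) ~ e^(f(x*)) · sqrt(2π / |f''(x*)|)
        = exp(2n ln(2n/15) − 2n) · sqrt(2π · 2n / 15^2)
        = (2n/15)^(2n) e^(−2n) · sqrt(2π·2n) / 15
        = (sqrt(2π·2n) / 15) · (2n/(15e))^(2n).
This matches Γ(2n+1)/15^(2n+1) with Stirling applied to Γ.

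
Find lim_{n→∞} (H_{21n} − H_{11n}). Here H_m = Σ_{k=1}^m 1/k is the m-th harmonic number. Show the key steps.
lim = ln(21/11)

Euler-Maclaurin gives H_m = ln m + γ + 1/(2m) + O(1/m^2). The γ and O(1/m) terms cancel in the difference:
  H_{21n} − H_{11n} = ln(21n) − ln(11n) + O(1/n) = ln(21/11) + O(1/n).
Hence the limit is ln(21/11).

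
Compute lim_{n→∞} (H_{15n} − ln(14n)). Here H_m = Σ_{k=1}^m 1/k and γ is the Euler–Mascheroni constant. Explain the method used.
lim = ln(15/14) + γ

By Euler-Maclaurin, H_m = ln m + γ + O(1/m). So
  H_{15n} − ln(14n) = ln(15n) + γ − ln(14n) + O(1/n)
                       = ln(15/14) + γ + O(1/n).
Hence the limit is ln(15/14) + γ.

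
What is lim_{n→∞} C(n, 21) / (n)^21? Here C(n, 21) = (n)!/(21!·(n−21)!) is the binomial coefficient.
lim = 1/21! = 1/51090942171709440000

With N = n → ∞: C(N, 21) / N^21 = [N(N−1)…(N−20)] / (21! · N^21) = (1/21!) · 1 · (1 − 1/n) · … · (1 − 20/n). Each factor → 1 as N → ∞, so the limit is 1/21! = 1/51090942171709440000.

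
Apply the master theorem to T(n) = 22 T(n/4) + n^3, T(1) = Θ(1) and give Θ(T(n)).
T(n) = Θ(n^3)

log_4 22 ≈ 2.230. f(n) = n^3 dominates n^(log_4 22) since 3 > 2.230, and the regularity condition a·f(n/b) = 22·(n/4)^3 = (22/64)·n^3 ≤ c·f(n) holds with c = 22/64 ≈ 0.344 < 1. So this is Case 3: T(n) = Θ(f(n)) = Θ(n^3).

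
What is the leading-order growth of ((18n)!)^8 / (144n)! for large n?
((18n)!)^8/(144n)! ~ ((2π·18n)^(7/2) / sqrt(8)) · 8^(−8·18n)  →  0

Write N = 18n. Stirling: N! ~ sqrt(2π N)(N/e)^N and (8N)! ~ sqrt(2π·8N)·(8N/e)^(8N).
  (N!)^8/(8N)! ~ (2π N)^(8/2) (N/e)^(8N) / [sqrt(2π·8N) (8N/e)^(8N)]
     = (2π N)^(8/2) / sqrt(2π·8N) · (N/(8N))^(8N)
     = (2π N)^((8−1)/2) / sqrt(8) · 8^(−8N).
Since 8^8 > 1, the factor 8^(−8N) decays exponentially, so the ratio → 0. Substituting N = 18n gives the stated form.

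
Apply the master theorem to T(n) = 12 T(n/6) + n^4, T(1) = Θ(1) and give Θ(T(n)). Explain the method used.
T(n) = Θ(n^4)

log_6 12 ≈ 1.387. f(n) = n^4 dominates n^(log_6 12) since 4 > 1.387, and the regularity condition a·f(n/b) = 12·(n/6)^4 = (12/1296)·n^4 ≤ c·f(n) holds with c = 12/1296 ≈ 0.00926 < 1. So this is Case 3: T(n) = Θ(f(n)) = Θ(n^4).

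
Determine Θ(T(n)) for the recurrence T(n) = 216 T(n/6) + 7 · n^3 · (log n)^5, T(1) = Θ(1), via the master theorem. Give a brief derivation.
T(n) = Θ(n^3 · (log n)^6)

Here log_6 216 = 3 and f(n) = 7 · n^3 · (log n)^5 = Θ(n^(log_6 216) · (log n)^5). This is the extended Case 2 of the master theorem (f matches the critical exponent up to log factors), giving T(n) = Θ(n^(log_6 216) · (log n)^(5+1)) = Θ(n^3 · (log n)^6).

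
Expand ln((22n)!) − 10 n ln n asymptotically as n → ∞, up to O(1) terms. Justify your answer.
ln((22n)!) − 10 n ln n = 12 n ln n + 22(ln 22 − 1) n + (1/2) ln(2π·22n) + O(1/n)

Stirling: ln((22n)!) = 22n ln(22n) − 22n + (1/2) ln(2π·22n) + O(1/n).
Expand 22n ln(22n) = 22n (ln n + ln 22) = 22n ln n + 22n ln 22.
Subtract 10n ln n: leading term is (22 − 10) n ln n = 12 n ln n. The next term is 22n ln 22 − 22n = 22(ln 22 − 1) n. Then the (1/2) ln(2π·22n) correction.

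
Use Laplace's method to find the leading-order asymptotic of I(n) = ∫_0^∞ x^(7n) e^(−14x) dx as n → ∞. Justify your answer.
I(n) ~ (sqrt(2π·7n) / 14) · (7n/(14e))^(7n)

Write the integrand as exp(7n ln x − 14x) and set f(x) = 7n ln x − 14x. Then f'(x) = 7n/x − 14 = 0 at x* = 7n/14, and f''(x*) = −7n/x*^2 = −14^2/(7n). Laplace's method (interior maximum) gives
  I(n) ~ e^(f(x*)) · sqrt(2π / |f''(x*)|)
        = exp(7n ln(7n/14) − 7n) · sqrt(2π · 7n / 14^2)
        = (7n/14)^(7n) e^(−7n) · sqrt(2π·7n) / 14
        = (sqrt(2π·7n) / 14) · (7n/(14e))^(7n).
This matches Γ(7n+1)/14^(7n+1) with Stirling applied to Γ.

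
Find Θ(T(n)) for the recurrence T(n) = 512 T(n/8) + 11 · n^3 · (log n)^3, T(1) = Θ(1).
T(n) = Θ(n^3 · (log n)^4)

Here log_8 512 = 3 and f(n) = 11 · n^3 · (log n)^3 = Θ(n^(log_8 512) · (log n)^3). This is the extended Case 2 of the master theorem (f matches the critical exponent up to log factors), giving T(n) = Θ(n^(log_8 512) · (log n)^(3+1)) = Θ(n^3 · (log n)^4).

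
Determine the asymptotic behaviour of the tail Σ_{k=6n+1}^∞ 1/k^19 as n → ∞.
Σ_{k>6n} 1/k^19 ~ 1/(18 · (6n)^18)

Compare to the integral: ∫_{6n}^∞ x^(−19) dx = [−x^(−18)/18]_{6n}^∞ = 1/((19−1)·(6n)^18). Euler-Maclaurin then gives
  Σ_{k>6n} 1/k^19 = ∫_{6n}^∞ dx/x^19 − 1/(2·(6n)^19) + O(1/(6n)^20).
(Equivalently this is ζ(19) − Σ_{k≤6n} 1/k^19.)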